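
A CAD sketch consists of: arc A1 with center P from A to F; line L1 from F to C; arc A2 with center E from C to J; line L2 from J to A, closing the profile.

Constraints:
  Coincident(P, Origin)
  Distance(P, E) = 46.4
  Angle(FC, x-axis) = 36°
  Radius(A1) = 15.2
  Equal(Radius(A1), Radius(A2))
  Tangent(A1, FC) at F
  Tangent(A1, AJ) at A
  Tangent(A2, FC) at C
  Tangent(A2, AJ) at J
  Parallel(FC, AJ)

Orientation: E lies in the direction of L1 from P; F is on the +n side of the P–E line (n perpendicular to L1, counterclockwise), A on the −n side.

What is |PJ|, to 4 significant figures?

48.83

The slot axis is L1's direction at 36.0°, so u = (cos 36.0°, sin 36.0°) = (0.8090, 0.5878) and n = (−sin 36.0°, cos 36.0°) = (-0.5878, 0.8090). P is at the origin and E lies 46.4 along u from P, so E = 46.4·u = (37.54, 27.27). Tangency of A1 to both parallel lines with radius 15.2 puts F and A at P ± 15.2·n: F = (-8.934, 12.30), A = (8.934, -12.30). Equal radii place C and J the same way about E: C = E + 15.2·n = (28.60, 39.57), J = E − 15.2·n = (46.47, 14.98). Then |PJ| = |J − P| = 48.83.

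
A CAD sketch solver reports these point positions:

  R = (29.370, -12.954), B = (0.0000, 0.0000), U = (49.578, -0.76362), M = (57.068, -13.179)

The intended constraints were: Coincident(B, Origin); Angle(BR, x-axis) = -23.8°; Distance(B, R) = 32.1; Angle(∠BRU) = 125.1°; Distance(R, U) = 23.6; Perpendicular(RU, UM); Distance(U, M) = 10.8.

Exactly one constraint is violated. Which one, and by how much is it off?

Distance(U, M) = 10.8 — off by 3.70.

B = (0.00, 0.00) ✓; BR at -23.80° ✓; |BR| = 32.10 ✓; ∠BRU = 125.1° ✓; |RU| = 23.60 ✓; ∠(RU, UM) = 90.00° ✓; |UM| = 14.50 ✗.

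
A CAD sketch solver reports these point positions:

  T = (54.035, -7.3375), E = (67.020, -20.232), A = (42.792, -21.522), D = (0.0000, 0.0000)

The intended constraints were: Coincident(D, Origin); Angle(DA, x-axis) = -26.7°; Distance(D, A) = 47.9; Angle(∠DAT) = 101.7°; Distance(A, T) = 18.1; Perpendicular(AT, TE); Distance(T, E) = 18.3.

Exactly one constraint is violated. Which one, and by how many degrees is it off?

Perpendicular(AT, TE) — off by 6.40°.

D = (0.00, 0.00) ✓; DA at -26.70° ✓; |DA| = 47.90 ✓; ∠DAT = 101.7° ✓; |AT| = 18.10 ✓; ∠(AT, TE) = 96.40° ✗; |TE| = 18.30 ✓.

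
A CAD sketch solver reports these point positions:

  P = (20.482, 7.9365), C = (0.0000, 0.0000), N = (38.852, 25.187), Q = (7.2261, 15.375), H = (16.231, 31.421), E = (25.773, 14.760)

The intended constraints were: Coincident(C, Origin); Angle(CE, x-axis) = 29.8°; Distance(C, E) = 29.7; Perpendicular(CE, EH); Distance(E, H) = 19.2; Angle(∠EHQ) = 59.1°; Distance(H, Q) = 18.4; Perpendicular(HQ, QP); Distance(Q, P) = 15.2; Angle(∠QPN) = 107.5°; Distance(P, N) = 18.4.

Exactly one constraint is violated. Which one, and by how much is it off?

Distance(P, N) = 18.4 — off by 6.80.

C = (0.00, 0.00) ✓; CE at 29.80° ✓; |CE| = 29.70 ✓; ∠(CE, EH) = 90.00° ✓; |EH| = 19.20 ✓; ∠EHQ = 59.10° ✓; |HQ| = 18.40 ✓; ∠(HQ, QP) = 90.00° ✓; |QP| = 15.20 ✓; ∠QPN = 107.5° ✓; |PN| = 25.20 ✗.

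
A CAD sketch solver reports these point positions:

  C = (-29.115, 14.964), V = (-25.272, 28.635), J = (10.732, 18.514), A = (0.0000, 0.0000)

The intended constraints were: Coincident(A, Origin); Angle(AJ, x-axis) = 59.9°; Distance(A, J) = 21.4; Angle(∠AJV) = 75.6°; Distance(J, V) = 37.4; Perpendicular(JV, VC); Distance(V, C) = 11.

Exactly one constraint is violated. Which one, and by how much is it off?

Distance(V, C) = 11 — off by 3.20.

A = (0.00, 0.00) ✓; AJ at 59.90° ✓; |AJ| = 21.40 ✓; ∠AJV = 75.60° ✓; |JV| = 37.40 ✓; ∠(JV, VC) = 90.00° ✓; |VC| = 14.20 ✗.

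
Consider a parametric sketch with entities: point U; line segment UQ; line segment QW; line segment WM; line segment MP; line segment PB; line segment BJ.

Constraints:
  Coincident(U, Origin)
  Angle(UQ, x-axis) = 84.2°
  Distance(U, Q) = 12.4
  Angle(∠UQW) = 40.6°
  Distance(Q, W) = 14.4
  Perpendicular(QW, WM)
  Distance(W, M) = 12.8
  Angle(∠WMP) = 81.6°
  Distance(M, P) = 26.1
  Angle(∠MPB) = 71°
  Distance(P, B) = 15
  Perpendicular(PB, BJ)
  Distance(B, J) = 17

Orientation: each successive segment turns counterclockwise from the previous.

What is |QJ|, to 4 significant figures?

11.14

∠MPB = 71.0° gives PB at 161.0° from the x-axis; with |PB| = 15.0, B = (1.538, 18.59). PB ⟂ BJ, so BJ runs at -109.0°; with |BJ| = 17.0, J = (-3.997, 2.513). Then |QJ| = |J − Q| = 11.14.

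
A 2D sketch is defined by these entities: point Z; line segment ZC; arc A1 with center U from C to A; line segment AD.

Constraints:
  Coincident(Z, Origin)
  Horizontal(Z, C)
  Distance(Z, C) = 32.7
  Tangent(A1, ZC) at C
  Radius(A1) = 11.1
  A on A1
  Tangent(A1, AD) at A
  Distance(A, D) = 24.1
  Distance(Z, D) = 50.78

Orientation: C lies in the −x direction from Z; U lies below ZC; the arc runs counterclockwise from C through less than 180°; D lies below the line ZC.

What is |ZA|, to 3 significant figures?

45.6

Z is at the origin; ZC is horizontal with |ZC| = 32.7 and C on the −x side, so C = (-32.7, 0.00). A1 meets ZC tangentially, so UC is at right angles to ZC, so U = C + (0, -11.1) = (-32.7, -11.1). Since UA ⟂ AD (tangency), |UD| = √(11.1² + 24.1²) = 26.5 regardless of where A sits on A1. So D lies on both circle(Z, 50.78) and circle(U, 26.5); the below-ZC intersection is D = (-34.1, -37.6). A is the foot of the tangent from D: A = (-43.0, -15.2).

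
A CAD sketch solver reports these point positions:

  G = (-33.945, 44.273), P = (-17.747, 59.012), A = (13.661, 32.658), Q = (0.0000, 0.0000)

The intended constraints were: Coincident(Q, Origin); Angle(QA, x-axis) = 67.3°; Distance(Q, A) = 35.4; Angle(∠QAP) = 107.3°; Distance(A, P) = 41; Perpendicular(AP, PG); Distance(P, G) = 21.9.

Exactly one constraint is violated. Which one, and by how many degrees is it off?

Perpendicular(AP, PG) — off by 7.70°.

Q = (0.00, 0.00) ✓; QA at 67.30° ✓; |QA| = 35.40 ✓; ∠QAP = 107.3° ✓; |AP| = 41.00 ✓; ∠(AP, PG) = 82.30° ✗; |PG| = 21.90 ✓.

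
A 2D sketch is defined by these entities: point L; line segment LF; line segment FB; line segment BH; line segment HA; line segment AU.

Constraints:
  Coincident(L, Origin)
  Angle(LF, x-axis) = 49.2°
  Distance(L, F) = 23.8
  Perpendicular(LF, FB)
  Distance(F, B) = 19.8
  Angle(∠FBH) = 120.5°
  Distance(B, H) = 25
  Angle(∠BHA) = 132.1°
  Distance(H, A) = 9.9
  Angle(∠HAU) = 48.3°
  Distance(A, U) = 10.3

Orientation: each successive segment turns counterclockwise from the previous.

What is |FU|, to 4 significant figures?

32.83

L is at the origin; LF runs at 49.2° with length 23.8, so F = (15.55, 18.02). LF is perpendicular to FB, so FB runs at 139.2°; with |FB| = 19.8, B = (0.5629, 30.95). ∠FBH = 120.5° gives BH at -161.3° from the x-axis; with |BH| = 25.0, H = (-23.12, 22.94). ∠BHA = 132.1° gives HA at -113.4° from the x-axis; with |HA| = 9.9, A = (-27.05, 13.85). ∠HAU = 48.3° gives AU at 18.30° from the x-axis; with |AU| = 10.3, U = (-17.27, 17.09). Then |FU| = |U − F| = 32.83.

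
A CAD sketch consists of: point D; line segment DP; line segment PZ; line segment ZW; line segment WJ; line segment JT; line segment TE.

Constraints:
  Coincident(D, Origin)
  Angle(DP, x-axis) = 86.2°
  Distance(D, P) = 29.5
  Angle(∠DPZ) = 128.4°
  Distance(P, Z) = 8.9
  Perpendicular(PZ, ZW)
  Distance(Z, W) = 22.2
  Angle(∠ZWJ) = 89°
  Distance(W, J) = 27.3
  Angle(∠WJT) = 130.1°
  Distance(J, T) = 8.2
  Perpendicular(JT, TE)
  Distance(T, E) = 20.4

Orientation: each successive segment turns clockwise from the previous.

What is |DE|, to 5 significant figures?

23.184

∠WJT = 130.1° gives JT at 163.70° from the x-axis; with |JT| = 8.2, T = (-8.7220, 3.4092). JT ⟂ TE, so TE runs at 73.700°; with |TE| = 20.4, E = (-2.9964, 22.989). Then |DE| = |E − D| = 23.184.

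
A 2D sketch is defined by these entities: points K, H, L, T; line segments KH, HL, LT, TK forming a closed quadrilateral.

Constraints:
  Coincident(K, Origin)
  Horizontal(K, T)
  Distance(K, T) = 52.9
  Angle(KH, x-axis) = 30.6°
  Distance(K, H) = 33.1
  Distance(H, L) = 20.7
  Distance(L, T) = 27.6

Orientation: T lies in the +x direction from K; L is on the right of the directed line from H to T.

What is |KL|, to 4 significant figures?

25.80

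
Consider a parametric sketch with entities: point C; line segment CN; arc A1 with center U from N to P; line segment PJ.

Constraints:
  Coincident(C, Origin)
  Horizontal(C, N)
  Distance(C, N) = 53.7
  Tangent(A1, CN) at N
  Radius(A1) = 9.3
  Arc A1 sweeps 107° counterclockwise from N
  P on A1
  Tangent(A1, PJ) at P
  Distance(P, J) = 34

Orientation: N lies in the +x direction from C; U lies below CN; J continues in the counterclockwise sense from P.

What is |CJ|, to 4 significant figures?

70.57

On A1, N sits at bearing 90° from U; a 107° counterclockwise sweep puts P at bearing 197°, so P = U + 9.3·(cos 197°, sin 197°) = (44.81, -12.02). Since A1 is tangent to PJ there, UP ⟂ PJ, so PJ runs along (−sin 197°, cos 197°); with |PJ| = 34.0, J = (54.75, -44.53). Then |CJ| = |J − C| = 70.57.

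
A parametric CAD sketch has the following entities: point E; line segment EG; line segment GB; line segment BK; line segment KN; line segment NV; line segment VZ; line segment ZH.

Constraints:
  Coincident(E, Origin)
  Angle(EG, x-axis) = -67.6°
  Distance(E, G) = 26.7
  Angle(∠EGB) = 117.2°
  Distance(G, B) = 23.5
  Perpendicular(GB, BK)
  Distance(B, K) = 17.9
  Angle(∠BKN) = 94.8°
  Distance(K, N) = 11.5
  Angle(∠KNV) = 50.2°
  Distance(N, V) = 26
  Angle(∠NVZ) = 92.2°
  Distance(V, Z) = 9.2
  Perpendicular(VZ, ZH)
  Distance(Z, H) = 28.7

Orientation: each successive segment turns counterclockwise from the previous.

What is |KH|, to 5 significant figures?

9.7963

E is at the origin; EG runs at -67.6° with length 26.7, so G = (10.175, -24.685). ∠EGB = 117.2° gives GB at -4.8000° from the x-axis; with |GB| = 23.5, B = (33.592, -26.652). GB is perpendicular to BK, so BK runs at 85.200°; with |BK| = 17.9, K = (35.090, -8.8146). ∠BKN = 94.8° gives KN at 170.40° from the x-axis; with |KN| = 11.5, N = (23.751, -6.8967). ∠KNV = 50.2° gives NV at -59.800° from the x-axis; with |NV| = 26.0, V = (36.830, -29.368). ∠NVZ = 92.2° gives VZ at 28.000° from the x-axis; with |VZ| = 9.2, Z = (44.953, -25.049). The perpendicularity gives ZH at right angles to VZ, so ZH runs at 118.00°; with |ZH| = 28.7, H = (31.479, 0.29184). Then |KH| = |H − K| = 9.7963.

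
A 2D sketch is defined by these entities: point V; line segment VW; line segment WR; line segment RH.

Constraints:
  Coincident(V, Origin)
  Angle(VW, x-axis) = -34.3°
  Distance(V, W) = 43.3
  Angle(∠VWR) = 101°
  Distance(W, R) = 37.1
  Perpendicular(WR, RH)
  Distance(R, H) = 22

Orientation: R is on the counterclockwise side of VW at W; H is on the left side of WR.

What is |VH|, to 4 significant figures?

49.78

V is at the origin; VW runs at -34.3° with length 43.3, so W = 43.3·(cos -34.3°, sin -34.3°) = (35.77, -24.40). ∠VWR = 101.0°, so WR runs at -34.3° + (180° − 101.0°) = 44.70° from the x-axis; with |WR| = 37.1, R = W + 37.1·(cos 44.70°, sin 44.70°) = (62.14, 1.695). WR ⟂ RH; with |RH| = 22.0 on the left of WR, H = R + 22.0·(-0.7034, 0.7108) = (46.67, 17.33). Then |VH| = |H − V| = 49.78.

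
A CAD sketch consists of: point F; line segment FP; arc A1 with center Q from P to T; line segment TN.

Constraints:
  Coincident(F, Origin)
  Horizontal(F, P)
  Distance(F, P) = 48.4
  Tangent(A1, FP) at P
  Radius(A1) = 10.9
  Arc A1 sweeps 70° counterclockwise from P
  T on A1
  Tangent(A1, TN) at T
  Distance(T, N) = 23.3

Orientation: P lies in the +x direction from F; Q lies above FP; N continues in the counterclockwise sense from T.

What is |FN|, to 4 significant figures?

72.68

F is at the origin; F and P share the same y with |FP| = 48.4 and P on the +x side, so P = (48.40, 0.000). The tangent condition forces QP to be normal to FP, so Q = P + (0, 10.9) = (48.40, 10.90). On A1, P sits at bearing -90° from Q; a 70° counterclockwise sweep puts T at bearing -20°, so T = Q + 10.9·(cos -20°, sin -20°) = (58.64, 7.172). Tangency of A1 to TN means the radius QT is perpendicular to TN, so TN runs along (−sin -20°, cos -20°); with |TN| = 23.3, N = (66.61, 29.07). Then |FN| = |N − F| = 72.68.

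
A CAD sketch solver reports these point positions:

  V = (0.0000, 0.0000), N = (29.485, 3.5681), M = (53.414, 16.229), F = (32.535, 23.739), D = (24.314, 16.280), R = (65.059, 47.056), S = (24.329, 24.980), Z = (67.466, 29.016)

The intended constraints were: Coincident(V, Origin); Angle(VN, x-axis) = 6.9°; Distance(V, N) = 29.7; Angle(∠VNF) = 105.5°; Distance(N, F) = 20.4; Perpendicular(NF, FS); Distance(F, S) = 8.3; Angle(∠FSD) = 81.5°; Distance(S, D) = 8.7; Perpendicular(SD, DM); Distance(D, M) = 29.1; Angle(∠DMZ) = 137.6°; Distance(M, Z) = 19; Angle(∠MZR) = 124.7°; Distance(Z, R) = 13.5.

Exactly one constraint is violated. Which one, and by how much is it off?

Distance(Z, R) = 13.5 — off by 4.70.

V = (0.00, 0.00) ✓; VN at 6.900° ✓; |VN| = 29.70 ✓; ∠VNF = 105.5° ✓; |NF| = 20.40 ✓; ∠(NF, FS) = 90.00° ✓; |FS| = 8.299 ✓; ∠FSD = 81.50° ✓; |SD| = 8.700 ✓; ∠(SD, DM) = 90.00° ✓; |DM| = 29.10 ✓; ∠DMZ = 137.6° ✓; |MZ| = 19.00 ✓; ∠MZR = 124.7° ✓; |ZR| = 18.20 ✗.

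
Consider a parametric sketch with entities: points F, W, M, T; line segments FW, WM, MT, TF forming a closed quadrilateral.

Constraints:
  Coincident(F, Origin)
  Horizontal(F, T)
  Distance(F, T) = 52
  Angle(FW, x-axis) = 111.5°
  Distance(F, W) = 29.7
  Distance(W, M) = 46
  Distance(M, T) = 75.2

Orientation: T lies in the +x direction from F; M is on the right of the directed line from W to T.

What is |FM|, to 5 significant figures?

27.302

Checks: |WM| = 46.00 ✓; |MT| = 75.20 ✓.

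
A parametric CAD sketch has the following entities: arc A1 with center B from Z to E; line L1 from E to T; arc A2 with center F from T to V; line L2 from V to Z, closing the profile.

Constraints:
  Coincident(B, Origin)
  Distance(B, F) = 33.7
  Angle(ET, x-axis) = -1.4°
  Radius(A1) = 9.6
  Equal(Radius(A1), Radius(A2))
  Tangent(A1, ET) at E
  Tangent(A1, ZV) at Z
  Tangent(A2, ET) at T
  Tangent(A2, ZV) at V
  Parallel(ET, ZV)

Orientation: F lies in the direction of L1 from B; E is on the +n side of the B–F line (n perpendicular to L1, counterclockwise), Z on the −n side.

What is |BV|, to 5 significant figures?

35.041

Tangency of A1 to both parallel lines with radius 9.6 puts E and Z at B ± 9.6·n: E = (0.23455, 9.5971), Z = (-0.23455, -9.5971). Equal radii place T and V the same way about F: T = F + 9.6·n = (33.924, 8.7738), V = F − 9.6·n = (33.455, -10.420). Then |BV| = |V − B| = 35.041.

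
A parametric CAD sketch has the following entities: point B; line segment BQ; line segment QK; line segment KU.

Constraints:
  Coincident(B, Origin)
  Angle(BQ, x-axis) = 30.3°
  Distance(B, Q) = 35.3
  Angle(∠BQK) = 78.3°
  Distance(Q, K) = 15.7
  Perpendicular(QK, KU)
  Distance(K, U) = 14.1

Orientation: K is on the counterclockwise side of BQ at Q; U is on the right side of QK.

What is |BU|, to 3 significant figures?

49.4

B is at the origin; BQ runs at 30.3° with length 35.3, so Q = 35.3·(cos 30.3°, sin 30.3°) = (30.5, 17.8). ∠BQK = 78.3°, so QK runs at 30.3° + (180° − 78.3°) = 132° from the x-axis; with |QK| = 15.7, K = Q + 15.7·(cos 132°, sin 132°) = (20.0, 29.5). The perpendicularity gives KU at right angles to QK; with |KU| = 14.1 on the right of QK, U = K + 14.1·(0.743, 0.669) = (30.5, 38.9). Then |BU| = |U − B| = 49.4.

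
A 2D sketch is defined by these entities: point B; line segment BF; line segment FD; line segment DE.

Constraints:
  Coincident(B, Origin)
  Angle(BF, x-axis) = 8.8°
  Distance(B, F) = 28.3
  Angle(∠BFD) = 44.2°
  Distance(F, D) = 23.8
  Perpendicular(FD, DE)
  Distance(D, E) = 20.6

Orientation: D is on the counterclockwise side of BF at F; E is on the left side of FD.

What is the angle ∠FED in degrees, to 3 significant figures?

49.1°

∠BFD = 44.2°, so FD runs at 8.8° + (180° − 44.2°) = 145° from the x-axis; with |FD| = 23.8, D = F + 23.8·(cos 145°, sin 145°) = (8.57, 18.1). FD is perpendicular to DE; with |DE| = 20.6 on the left of FD, E = D + 20.6·(-0.579, -0.815) = (-3.37, 1.32). Then cos ∠FED = EF·ED / (|EF||ED|), giving 49.1°.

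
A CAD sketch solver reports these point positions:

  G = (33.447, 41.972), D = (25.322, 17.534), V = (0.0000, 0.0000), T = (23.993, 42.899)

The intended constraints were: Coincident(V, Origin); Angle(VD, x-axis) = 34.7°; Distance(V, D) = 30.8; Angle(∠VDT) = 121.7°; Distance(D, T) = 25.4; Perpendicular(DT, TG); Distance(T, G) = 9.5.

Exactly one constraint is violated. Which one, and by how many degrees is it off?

Perpendicular(DT, TG) — off by 8.60°.

V = (0.00, 0.00) ✓; VD at 34.70° ✓; |VD| = 30.80 ✓; ∠VDT = 121.7° ✓; |DT| = 25.40 ✓; ∠(DT, TG) = 98.60° ✗; |TG| = 9.499 ✓.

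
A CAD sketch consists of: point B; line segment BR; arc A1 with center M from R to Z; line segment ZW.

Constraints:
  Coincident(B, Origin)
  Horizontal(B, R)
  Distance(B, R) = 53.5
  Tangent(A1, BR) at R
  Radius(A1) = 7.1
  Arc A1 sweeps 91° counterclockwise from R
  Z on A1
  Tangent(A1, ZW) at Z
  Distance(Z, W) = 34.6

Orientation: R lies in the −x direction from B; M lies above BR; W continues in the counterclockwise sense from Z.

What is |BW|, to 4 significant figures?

62.91

B is at the origin; BR is horizontal with |BR| = 53.5 and R on the −x side, so R = (-53.50, 0.000). A1 meets BR tangentially, so MR is at right angles to BR, so M = R + (0, 7.1) = (-53.50, 7.100). On A1, R sits at bearing -90° from M; a 91° counterclockwise sweep puts Z at bearing 1°, so Z = M + 7.1·(cos 1°, sin 1°) = (-46.40, 7.224). Tangency of A1 to ZW means the radius MZ is perpendicular to ZW, so ZW runs along (−sin 1°, cos 1°); with |ZW| = 34.6, W = (-47.00, 41.82). Then |BW| = |W − B| = 62.91.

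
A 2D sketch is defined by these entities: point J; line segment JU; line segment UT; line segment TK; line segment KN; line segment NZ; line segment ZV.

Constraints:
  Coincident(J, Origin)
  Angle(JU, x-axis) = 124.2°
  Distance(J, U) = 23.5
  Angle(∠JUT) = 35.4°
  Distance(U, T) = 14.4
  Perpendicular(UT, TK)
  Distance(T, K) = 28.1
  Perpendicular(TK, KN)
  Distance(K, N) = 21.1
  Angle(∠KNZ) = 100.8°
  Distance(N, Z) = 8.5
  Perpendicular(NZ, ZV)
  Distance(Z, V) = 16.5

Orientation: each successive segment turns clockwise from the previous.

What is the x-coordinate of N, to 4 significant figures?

-29.28

J is at the origin; JU runs at 124.2° with length 23.5, so U = (-13.21, 19.44). ∠JUT = 35.4° gives UT at -20.40° from the x-axis; with |UT| = 14.4, T = (0.2879, 14.42). UT ⟂ TK, so TK runs at -110.4°; with |TK| = 28.1, K = (-9.507, -11.92). The perpendicularity gives KN at right angles to TK, so KN runs at 159.6°; with |KN| = 21.1, N = (-29.28, -4.566). So N.x = -29.28.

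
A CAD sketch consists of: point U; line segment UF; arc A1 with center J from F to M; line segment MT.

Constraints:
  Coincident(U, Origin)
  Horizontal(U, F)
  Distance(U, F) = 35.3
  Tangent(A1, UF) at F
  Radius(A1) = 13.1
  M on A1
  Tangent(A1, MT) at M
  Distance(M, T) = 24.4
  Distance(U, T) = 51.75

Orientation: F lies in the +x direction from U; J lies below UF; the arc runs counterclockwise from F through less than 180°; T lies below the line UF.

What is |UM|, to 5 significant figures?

29.244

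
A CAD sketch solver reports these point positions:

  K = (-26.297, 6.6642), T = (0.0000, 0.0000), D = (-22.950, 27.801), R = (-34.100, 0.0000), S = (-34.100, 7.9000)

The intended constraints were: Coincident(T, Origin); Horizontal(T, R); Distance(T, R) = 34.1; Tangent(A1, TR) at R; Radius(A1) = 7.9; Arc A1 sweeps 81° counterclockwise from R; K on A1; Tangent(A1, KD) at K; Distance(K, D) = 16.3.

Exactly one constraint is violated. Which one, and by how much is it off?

Distance(K, D) = 16.3 — off by 5.10.

T = (0.00, 0.00) ✓; T.y = 0.00, R.y = 0.00 ✓; |TR| = 34.10 ✓; ∠(SR, RT) = 90.00° ✓; |SR| = 7.900 ✓; bearing(S→K) − bearing(S→R) = 81.00° ✓; |SK| = 7.900 ✓; ∠(SK, KD) = 90.00° ✓; |KD| = 21.40 ✗.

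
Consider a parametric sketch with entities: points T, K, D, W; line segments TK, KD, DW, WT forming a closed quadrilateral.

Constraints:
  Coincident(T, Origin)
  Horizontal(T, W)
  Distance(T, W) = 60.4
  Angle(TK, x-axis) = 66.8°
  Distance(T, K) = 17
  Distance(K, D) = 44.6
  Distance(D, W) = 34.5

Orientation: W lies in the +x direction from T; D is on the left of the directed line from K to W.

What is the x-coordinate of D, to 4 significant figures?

48.09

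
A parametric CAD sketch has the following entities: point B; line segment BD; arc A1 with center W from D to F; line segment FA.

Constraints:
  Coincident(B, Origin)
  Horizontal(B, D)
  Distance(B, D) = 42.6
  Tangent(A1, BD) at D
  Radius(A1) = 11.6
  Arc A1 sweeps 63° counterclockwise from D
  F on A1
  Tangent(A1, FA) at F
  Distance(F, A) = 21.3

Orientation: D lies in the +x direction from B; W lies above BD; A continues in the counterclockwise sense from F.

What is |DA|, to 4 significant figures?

32.26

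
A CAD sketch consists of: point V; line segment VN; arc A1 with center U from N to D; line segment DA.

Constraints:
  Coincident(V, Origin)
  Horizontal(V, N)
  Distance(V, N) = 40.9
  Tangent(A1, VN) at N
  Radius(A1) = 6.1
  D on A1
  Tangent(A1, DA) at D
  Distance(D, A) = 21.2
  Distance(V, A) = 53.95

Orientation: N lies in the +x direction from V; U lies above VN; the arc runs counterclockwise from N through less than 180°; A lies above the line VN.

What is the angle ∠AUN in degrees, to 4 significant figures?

165.4°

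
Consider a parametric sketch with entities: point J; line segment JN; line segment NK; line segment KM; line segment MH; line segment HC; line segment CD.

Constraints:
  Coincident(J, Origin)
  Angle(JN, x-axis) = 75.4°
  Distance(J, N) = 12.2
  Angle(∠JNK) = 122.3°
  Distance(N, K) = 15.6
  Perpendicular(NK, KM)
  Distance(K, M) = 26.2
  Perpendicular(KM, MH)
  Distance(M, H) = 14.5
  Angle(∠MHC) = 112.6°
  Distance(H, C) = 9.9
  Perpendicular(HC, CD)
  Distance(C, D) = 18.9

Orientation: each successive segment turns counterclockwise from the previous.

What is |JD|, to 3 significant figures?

21.3

J is at the origin; JN runs at 75.4° with length 12.2, so N = (3.08, 11.8). ∠JNK = 122.3° gives NK at 133° from the x-axis; with |NK| = 15.6, K = (-7.58, 23.2). NK is perpendicular to KM, so KM runs at -137°; with |KM| = 26.2, M = (-26.7, 5.29). KM is perpendicular to MH, so MH runs at -46.9°; with |MH| = 14.5, H = (-16.8, -5.29). ∠MHC = 112.6° gives HC at 20.5° from the x-axis; with |HC| = 9.9, C = (-7.53, -1.83). The perpendicularity gives CD at right angles to HC, so CD runs at 110°; with |CD| = 18.9, D = (-14.2, 15.9). Then |JD| = |D − J| = 21.3.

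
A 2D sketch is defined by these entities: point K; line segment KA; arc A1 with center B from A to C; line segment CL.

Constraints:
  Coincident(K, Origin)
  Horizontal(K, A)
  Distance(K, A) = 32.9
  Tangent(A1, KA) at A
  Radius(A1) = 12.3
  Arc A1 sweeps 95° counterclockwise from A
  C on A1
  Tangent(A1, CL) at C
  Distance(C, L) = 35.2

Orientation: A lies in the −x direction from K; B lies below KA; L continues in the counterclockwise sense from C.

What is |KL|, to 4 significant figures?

64.17

K is at the origin; K and A share the same y with |KA| = 32.9 and A on the −x side, so A = (-32.90, 0.000). Since A1 is tangent to KA there, BA ⟂ KA, so B = A + (0, -12.3) = (-32.90, -12.30). On A1, A sits at bearing 90° from B; a 95° counterclockwise sweep puts C at bearing 185°, so C = B + 12.3·(cos 185°, sin 185°) = (-45.15, -13.37). The tangent condition forces BC to be normal to CL, so CL runs along (−sin 185°, cos 185°); with |CL| = 35.2, L = (-42.09, -48.44). Then |KL| = |L − K| = 64.17.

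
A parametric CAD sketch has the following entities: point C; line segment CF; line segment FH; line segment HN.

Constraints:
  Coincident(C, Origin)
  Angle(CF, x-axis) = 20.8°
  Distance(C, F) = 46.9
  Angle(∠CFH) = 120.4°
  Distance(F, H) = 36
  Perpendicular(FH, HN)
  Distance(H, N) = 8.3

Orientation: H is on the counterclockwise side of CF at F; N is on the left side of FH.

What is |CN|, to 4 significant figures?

67.84

C is at the origin; CF runs at 20.8° with length 46.9, so F = 46.9·(cos 20.8°, sin 20.8°) = (43.84, 16.65). ∠CFH = 120.4°, so FH runs at 20.8° + (180° − 120.4°) = 80.40° from the x-axis; with |FH| = 36.0, H = F + 36.0·(cos 80.40°, sin 80.40°) = (49.85, 52.15). FH ⟂ HN; with |HN| = 8.3 on the left of FH, N = H + 8.3·(-0.9860, 0.1668) = (41.66, 53.53). Then |CN| = |N − C| = 67.84.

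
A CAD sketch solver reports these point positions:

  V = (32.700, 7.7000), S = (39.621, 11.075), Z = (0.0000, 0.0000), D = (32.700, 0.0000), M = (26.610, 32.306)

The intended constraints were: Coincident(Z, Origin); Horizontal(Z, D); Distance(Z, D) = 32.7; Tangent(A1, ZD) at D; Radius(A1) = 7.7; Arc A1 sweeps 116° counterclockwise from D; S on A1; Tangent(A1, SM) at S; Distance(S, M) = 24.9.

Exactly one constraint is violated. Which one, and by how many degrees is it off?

Tangent(A1, SM) at S — off by 5.51°.

Z = (0.00, 0.00) ✓; Z.y = 0.00, D.y = 0.00 ✓; |ZD| = 32.70 ✓; ∠(VD, DZ) = 90.00° ✓; |VD| = 7.700 ✓; bearing(V→S) − bearing(V→D) = 116.0° ✓; |VS| = 7.700 ✓; ∠(VS, SM) = 84.49° ✗; |SM| = 24.90 ✓.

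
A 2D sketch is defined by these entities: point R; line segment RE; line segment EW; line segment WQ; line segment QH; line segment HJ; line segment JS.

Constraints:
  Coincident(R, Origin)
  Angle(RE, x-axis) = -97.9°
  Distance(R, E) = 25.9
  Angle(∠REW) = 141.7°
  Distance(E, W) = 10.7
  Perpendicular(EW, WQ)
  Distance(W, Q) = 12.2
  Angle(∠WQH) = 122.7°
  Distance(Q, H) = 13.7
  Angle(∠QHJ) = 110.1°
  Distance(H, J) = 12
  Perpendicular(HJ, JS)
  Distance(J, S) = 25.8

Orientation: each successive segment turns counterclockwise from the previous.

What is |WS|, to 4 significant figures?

9.871

R is at the origin; RE runs at -97.9° with length 25.9, so E = (-3.560, -25.65). ∠REW = 141.7° gives EW at -59.60° from the x-axis; with |EW| = 10.7, W = (1.855, -34.88). EW ⟂ WQ, so WQ runs at 30.40°; with |WQ| = 12.2, Q = (12.38, -28.71). ∠WQH = 122.7° gives QH at 87.70° from the x-axis; with |QH| = 13.7, H = (12.93, -15.02). ∠QHJ = 110.1° gives HJ at 157.6° from the x-axis; with |HJ| = 12.0, J = (1.833, -10.45). HJ is perpendicular to JS, so JS runs at -112.4°; with |JS| = 25.8, S = (-7.999, -34.30). Then |WS| = |S − W| = 9.871.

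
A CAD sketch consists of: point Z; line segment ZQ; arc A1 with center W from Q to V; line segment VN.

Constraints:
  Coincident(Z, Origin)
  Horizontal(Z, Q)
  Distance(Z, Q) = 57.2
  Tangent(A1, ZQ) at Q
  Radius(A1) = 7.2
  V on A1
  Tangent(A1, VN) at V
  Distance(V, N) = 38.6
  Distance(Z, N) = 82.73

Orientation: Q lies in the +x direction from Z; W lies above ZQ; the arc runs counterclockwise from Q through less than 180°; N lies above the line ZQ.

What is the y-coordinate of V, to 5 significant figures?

6.1760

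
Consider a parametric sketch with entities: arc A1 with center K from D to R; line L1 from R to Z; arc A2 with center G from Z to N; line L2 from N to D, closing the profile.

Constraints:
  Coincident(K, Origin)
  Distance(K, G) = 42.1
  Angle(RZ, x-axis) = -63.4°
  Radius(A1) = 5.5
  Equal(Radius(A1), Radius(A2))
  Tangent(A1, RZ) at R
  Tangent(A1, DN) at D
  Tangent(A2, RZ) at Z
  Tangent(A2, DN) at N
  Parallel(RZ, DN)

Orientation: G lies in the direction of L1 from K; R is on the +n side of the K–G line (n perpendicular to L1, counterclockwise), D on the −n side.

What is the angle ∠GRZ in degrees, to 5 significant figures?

7.4430°

The slot axis is L1's direction at -63.4°, so u = (cos -63.4°, sin -63.4°) = (0.44776, -0.89415) and n = (−sin -63.4°, cos -63.4°) = (0.89415, 0.44776). K is at the origin and G lies 42.1 along u from K, so G = 42.1·u = (18.851, -37.644). Tangency of A1 to both parallel lines with radius 5.5 puts R and D at K ± 5.5·n: R = (4.9178, 2.4627), D = (-4.9178, -2.4627). Equal radii place Z and N the same way about G: Z = G + 5.5·n = (23.769, -35.181), N = G − 5.5·n = (13.933, -40.107). Then cos ∠GRZ = RG·RZ / (|RG||RZ|), giving 7.4430°.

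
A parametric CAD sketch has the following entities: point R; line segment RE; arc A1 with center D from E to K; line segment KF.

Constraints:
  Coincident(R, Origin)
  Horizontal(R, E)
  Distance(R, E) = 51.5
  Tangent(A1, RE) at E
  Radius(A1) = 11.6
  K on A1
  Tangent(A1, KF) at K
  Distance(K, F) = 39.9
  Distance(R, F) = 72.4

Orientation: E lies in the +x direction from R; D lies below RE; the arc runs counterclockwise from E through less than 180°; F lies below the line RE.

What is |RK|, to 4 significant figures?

42.64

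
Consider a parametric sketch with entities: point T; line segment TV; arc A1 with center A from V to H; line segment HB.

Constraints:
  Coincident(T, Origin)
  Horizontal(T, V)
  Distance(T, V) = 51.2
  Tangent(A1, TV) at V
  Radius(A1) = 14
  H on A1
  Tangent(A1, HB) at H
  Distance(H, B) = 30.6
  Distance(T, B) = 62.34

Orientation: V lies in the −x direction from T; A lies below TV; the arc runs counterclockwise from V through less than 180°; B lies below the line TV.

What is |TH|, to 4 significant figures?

65.98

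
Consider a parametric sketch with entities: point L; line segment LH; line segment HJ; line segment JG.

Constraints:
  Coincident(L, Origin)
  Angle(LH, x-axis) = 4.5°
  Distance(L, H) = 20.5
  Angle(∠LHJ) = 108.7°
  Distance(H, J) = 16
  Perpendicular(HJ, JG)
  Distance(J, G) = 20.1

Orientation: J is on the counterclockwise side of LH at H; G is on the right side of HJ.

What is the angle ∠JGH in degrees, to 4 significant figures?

38.52°

∠LHJ = 108.7°, so HJ runs at 4.5° + (180° − 108.7°) = 75.80° from the x-axis; with |HJ| = 16.0, J = H + 16.0·(cos 75.80°, sin 75.80°) = (24.36, 17.12). HJ is perpendicular to JG; with |JG| = 20.1 on the right of HJ, G = J + 20.1·(0.9694, -0.2453) = (43.85, 12.19). Then cos ∠JGH = GJ·GH / (|GJ||GH|), giving 38.52°.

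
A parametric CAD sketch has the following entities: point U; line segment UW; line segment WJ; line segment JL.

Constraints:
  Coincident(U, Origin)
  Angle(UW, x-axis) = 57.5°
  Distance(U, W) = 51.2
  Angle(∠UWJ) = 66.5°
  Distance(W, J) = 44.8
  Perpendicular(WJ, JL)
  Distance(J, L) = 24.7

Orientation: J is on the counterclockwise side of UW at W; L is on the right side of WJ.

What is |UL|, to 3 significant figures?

75.7

U is at the origin; UW runs at 57.5° with length 51.2, so W = 51.2·(cos 57.5°, sin 57.5°) = (27.5, 43.2). ∠UWJ = 66.5°, so WJ runs at 57.5° + (180° − 66.5°) = 171° from the x-axis; with |WJ| = 44.8, J = W + 44.8·(cos 171°, sin 171°) = (-16.7, 50.2). The perpendicularity gives JL at right angles to WJ; with |JL| = 24.7 on the right of WJ, L = J + 24.7·(0.156, 0.988) = (-12.9, 74.6). Then |UL| = |L − U| = 75.7.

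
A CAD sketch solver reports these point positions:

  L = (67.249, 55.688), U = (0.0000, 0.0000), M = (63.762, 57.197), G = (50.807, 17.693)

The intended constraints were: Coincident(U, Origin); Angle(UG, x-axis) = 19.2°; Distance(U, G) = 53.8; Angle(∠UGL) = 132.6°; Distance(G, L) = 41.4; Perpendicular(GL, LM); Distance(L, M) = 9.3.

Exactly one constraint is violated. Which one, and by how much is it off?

Distance(L, M) = 9.3 — off by 5.50.

U = (0.00, 0.00) ✓; UG at 19.20° ✓; |UG| = 53.80 ✓; ∠UGL = 132.6° ✓; |GL| = 41.40 ✓; ∠(GL, LM) = 90.00° ✓; |LM| = 3.800 ✗.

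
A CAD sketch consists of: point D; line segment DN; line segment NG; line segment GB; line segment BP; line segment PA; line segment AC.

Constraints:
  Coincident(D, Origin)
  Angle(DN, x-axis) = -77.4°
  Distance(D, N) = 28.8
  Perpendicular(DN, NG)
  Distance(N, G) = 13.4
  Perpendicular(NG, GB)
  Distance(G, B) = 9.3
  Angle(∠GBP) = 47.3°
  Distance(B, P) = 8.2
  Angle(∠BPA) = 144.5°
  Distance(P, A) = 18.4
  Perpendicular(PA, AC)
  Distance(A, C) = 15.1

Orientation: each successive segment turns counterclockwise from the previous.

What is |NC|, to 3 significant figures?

25.3

∠BPA = 144.5° gives PA at -89.2° from the x-axis; with |PA| = 18.4, A = (12.9, -41.2). PA is perpendicular to AC, so AC runs at 0.800°; with |AC| = 15.1, C = (28.0, -41.0). Then |NC| = |C − N| = 25.3.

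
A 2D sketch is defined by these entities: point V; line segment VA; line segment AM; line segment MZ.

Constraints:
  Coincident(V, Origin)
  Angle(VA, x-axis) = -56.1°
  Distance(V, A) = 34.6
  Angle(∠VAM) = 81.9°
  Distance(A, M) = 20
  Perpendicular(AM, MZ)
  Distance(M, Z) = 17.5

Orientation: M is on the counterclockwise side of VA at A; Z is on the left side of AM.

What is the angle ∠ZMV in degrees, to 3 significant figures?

23.8°

V is at the origin; VA runs at -56.1° with length 34.6, so A = 34.6·(cos -56.1°, sin -56.1°) = (19.3, -28.7). ∠VAM = 81.9°, so AM runs at -56.1° + (180° − 81.9°) = 42.0° from the x-axis; with |AM| = 20.0, M = A + 20.0·(cos 42.0°, sin 42.0°) = (34.2, -15.3). AM ⟂ MZ; with |MZ| = 17.5 on the left of AM, Z = M + 17.5·(-0.669, 0.743) = (22.5, -2.33). Then cos ∠ZMV = MZ·MV / (|MZ||MV|), giving 23.8°.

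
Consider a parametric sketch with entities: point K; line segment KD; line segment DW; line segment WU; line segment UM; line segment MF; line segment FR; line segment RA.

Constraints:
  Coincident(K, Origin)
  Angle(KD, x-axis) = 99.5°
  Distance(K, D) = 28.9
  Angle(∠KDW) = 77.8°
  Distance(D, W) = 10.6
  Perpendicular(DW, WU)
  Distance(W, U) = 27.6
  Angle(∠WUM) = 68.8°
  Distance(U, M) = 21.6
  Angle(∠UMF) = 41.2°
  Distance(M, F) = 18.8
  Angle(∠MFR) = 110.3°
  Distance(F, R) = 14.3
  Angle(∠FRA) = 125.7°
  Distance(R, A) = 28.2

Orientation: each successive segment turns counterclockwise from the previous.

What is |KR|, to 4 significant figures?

11.95

K is at the origin; KD runs at 99.5° with length 28.9, so D = (-4.770, 28.50). ∠KDW = 77.8° gives DW at -158.3° from the x-axis; with |DW| = 10.6, W = (-14.62, 24.58). The perpendicularity gives WU at right angles to DW, so WU runs at -68.30°; with |WU| = 27.6, U = (-4.414, -1.060). ∠WUM = 68.8° gives UM at 42.90° from the x-axis; with |UM| = 21.6, M = (11.41, 13.64). ∠UMF = 41.2° gives MF at -178.3° from the x-axis; with |MF| = 18.8, F = (-7.382, 13.09). ∠MFR = 110.3° gives FR at -108.6° from the x-axis; with |FR| = 14.3, R = (-11.94, -0.4670). Then |KR| = |R − K| = 11.95.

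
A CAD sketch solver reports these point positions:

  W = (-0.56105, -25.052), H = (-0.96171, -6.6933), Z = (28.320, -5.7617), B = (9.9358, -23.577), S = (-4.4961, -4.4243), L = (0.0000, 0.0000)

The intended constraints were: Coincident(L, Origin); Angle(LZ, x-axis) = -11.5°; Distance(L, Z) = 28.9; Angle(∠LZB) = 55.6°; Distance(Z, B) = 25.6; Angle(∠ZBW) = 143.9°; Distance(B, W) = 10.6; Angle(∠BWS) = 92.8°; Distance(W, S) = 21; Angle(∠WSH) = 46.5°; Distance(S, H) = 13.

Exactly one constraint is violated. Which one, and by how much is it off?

Distance(S, H) = 13 — off by 8.80.

L = (0.00, 0.00) ✓; LZ at -11.50° ✓; |LZ| = 28.90 ✓; ∠LZB = 55.60° ✓; |ZB| = 25.60 ✓; ∠ZBW = 143.9° ✓; |BW| = 10.60 ✓; ∠BWS = 92.80° ✓; |WS| = 21.00 ✓; ∠WSH = 46.50° ✓; |SH| = 4.200 ✗.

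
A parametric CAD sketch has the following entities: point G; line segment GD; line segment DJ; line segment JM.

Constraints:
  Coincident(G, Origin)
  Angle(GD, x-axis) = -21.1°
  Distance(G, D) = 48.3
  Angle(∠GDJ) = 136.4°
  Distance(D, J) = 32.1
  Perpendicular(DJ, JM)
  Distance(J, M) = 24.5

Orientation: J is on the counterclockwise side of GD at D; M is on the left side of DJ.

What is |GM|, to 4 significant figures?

67.65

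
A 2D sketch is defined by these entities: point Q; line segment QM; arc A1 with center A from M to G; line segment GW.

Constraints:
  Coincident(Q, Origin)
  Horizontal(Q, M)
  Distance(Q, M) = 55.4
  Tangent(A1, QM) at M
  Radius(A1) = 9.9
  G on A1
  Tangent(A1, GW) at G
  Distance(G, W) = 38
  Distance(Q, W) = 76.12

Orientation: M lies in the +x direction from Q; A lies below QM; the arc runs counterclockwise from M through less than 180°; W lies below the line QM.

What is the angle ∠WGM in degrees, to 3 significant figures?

126°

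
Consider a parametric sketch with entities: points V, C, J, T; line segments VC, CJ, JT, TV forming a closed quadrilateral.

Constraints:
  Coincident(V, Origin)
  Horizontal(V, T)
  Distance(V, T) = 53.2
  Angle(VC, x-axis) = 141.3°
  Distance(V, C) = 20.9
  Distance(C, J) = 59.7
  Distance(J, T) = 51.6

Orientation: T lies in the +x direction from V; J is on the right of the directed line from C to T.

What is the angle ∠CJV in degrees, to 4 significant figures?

9.023°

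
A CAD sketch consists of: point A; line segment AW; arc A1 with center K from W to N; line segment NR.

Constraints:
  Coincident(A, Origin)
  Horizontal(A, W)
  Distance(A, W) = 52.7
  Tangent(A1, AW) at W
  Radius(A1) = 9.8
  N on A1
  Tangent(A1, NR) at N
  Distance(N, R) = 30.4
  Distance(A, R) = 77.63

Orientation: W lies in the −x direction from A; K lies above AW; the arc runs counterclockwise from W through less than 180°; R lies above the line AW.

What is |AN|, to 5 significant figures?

48.866

Checks: |KW| = 9.800 ✓; |KN| = 9.800 ✓; ∠(KN, NR) = 90.00° ✓; |NR| = 30.40 ✓; |AR| = 77.63 ✓.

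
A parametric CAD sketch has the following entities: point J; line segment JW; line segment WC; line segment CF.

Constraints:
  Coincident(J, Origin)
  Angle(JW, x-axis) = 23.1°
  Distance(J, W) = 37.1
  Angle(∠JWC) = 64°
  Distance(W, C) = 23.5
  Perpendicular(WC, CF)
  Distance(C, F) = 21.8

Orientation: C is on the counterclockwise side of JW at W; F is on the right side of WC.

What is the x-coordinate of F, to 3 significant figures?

30.6

J is at the origin; JW runs at 23.1° with length 37.1, so W = 37.1·(cos 23.1°, sin 23.1°) = (34.1, 14.6). ∠JWC = 64.0°, so WC runs at 23.1° + (180° − 64.0°) = 139° from the x-axis; with |WC| = 23.5, C = W + 23.5·(cos 139°, sin 139°) = (16.4, 29.9). WC is perpendicular to CF; with |CF| = 21.8 on the right of WC, F = C + 21.8·(0.655, 0.756) = (30.6, 46.4). So F.x = 30.6.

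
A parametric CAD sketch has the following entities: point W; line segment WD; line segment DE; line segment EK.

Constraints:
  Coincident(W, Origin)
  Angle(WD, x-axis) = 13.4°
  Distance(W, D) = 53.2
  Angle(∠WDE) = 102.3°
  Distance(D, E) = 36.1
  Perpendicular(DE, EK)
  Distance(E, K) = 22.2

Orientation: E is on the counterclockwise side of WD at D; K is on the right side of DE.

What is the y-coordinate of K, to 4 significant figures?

48.85

W is at the origin; WD runs at 13.4° with length 53.2, so D = 53.2·(cos 13.4°, sin 13.4°) = (51.75, 12.33). ∠WDE = 102.3°, so DE runs at 13.4° + (180° − 102.3°) = 91.10° from the x-axis; with |DE| = 36.1, E = D + 36.1·(cos 91.10°, sin 91.10°) = (51.06, 48.42). DE ⟂ EK; with |EK| = 22.2 on the right of DE, K = E + 22.2·(0.9998, 0.01920) = (73.25, 48.85). So K.y = 48.85.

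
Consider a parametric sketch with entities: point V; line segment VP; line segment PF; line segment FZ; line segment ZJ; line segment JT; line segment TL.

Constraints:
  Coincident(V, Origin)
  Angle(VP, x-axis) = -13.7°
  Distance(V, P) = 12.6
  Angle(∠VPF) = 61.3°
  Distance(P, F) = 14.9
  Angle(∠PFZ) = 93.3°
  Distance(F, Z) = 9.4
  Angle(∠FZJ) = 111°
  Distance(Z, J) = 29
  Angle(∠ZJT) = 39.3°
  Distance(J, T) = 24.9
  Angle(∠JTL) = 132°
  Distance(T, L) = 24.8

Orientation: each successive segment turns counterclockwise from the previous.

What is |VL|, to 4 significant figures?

25.90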